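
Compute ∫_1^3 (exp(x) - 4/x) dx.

-log(81) - exp(1) + exp(3)

An antiderivative is F(x) = exp(x) - 4*log(x).
Then F(3) - F(1) = (-log(81) + exp(3)) - (exp(1)) = -log(81) - exp(1) + exp(3).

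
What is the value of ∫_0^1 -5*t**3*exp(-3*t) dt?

Integrate by parts 3 times (u = t^3, dv = -5*exp(-3*t) dt).
An antiderivative is F(t) = (45*t**3 + 45*t**2 + 30*t + 10)*exp(-3*t)/27.
Then F(1) - F(0) = (130*exp(-3)/27) - (10/27) = -10/27 + 130*exp(-3)/27.

-10/27 + 130*exp(-3)/27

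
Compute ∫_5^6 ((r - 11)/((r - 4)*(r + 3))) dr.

-7*log(2) + 4*log(3)

Factor the denominator: r**2 - r - 12 = (r + 3)(r - 4).
Partial fractions: (r - 11)/((r - 4)*(r + 3)) = 2/(r + 3) - 1/(r - 4).
An antiderivative is F(r) = -log(r - 4) + 2*log(r + 3).
Then F(6) - F(5) = (log(81/2)) - (log(64)) = -7*log(2) + 4*log(3).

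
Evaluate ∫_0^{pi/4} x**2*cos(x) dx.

Integrate by parts twice (u = x^2, dv = cos(x) dx).
An antiderivative is F(x) = x**2*sin(x) + 2*x*cos(x) - 2*sin(x).
Then F(pi/4) - F(0) = (sqrt(2)*(-32 + pi**2 + 8*pi)/32) - (0) = sqrt(2)*(-32 + pi**2 + 8*pi)/32.

sqrt(2)*(-32 + pi**2 + 8*pi)/32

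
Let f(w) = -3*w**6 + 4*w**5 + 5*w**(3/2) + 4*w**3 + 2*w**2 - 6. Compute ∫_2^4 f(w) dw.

By the power rule, an antiderivative is F(w) = -3*w**7/7 + 2*w**6/3 + 2*w**(5/2) + w**4 + 2*w**3/3 - 6*w.
Then F(4) - F(2) = (-83000/21) - (-20/7 + 8*sqrt(2)) = -82940/21 - 8*sqrt(2).

-82940/21 - 8*sqrt(2)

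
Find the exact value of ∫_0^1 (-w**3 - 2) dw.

-9/4

By the power rule, an antiderivative is F(w) = -w**4/4 - 2*w.
Then F(1) - F(0) = (-9/4) - (0) = -9/4.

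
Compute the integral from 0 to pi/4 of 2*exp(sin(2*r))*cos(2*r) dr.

-1 + E

Let u = sin(2*r), so du = 2*cos(2*r) dr. When r = 0, u = 0; when r = pi/4, u = 1.
The integral becomes ∫ exp(u) du from 0 to 1, with antiderivative exp(u).
Back in r: F(r) = exp(sin(2*r)).
Then F(pi/4) - F(0) = (E) - (1) = -1 + E.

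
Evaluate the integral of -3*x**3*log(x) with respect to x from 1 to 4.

765/16 - 384*log(2)

Integrate by parts once (u = ln x, dv = -3*x**3 dx).
An antiderivative is F(x) = -3*x**4*(4*log(x) - 1)/16.
Then F(4) - F(1) = (48 - 384*log(2)) - (3/16) = 765/16 - 384*log(2).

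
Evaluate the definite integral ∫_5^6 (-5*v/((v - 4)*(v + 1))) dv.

log(3/56)

Factor the denominator: v**2 - 3*v - 4 = (v + 1)(v - 4).
Partial fractions: -5*v/((v - 4)*(v + 1)) = -1/(v + 1) - 4/(v - 4).
An antiderivative is F(v) = -4*log(v - 4) - log(v + 1).
Then F(6) - F(5) = (-4*log(2) - log(7)) - (-log(6)) = log(3/56).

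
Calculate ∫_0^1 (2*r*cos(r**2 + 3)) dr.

sin(4) - sin(3)

Let u = r**2 + 3, so du = 2*r dr. When r = 0, u = 3; when r = 1, u = 4.
The integral becomes ∫ cos(u) du from 3 to 4, with antiderivative sin(u).
Back in r: F(r) = sin(r**2 + 3).
Then F(1) - F(0) = (sin(4)) - (sin(3)) = sin(4) - sin(3).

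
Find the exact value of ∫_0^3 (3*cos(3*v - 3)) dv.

Let u = 3*v - 3, so du = 3 dv. When v = 0, u = -3; when v = 3, u = 6.
The integral becomes ∫ cos(u) du from -3 to 6, with antiderivative sin(u).
Back in v: F(v) = sin(3*v - 3).
Then F(3) - F(0) = (sin(6)) - (-sin(3)) = sin(6) + sin(3).

sin(6) + sin(3)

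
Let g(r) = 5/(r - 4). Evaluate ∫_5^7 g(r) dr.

5*log(3)

An antiderivative is F(r) = 5*log(r - 4).
Then F(7) - F(5) = (5*log(3)) - (0) = 5*log(3).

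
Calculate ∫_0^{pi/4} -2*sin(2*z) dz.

-1

An antiderivative is F(z) = cos(2*z).
Then F(pi/4) - F(0) = (0) - (1) = -1.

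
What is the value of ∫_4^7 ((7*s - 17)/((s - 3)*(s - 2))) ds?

Factor the denominator: s**2 - 5*s + 6 = (s - 2)(s - 3).
Partial fractions: (7*s - 17)/((s - 3)*(s - 2)) = 3/(s - 2) + 4/(s - 3).
An antiderivative is F(s) = 4*log(s - 3) + 3*log(s - 2).
Then F(7) - F(4) = (3*log(5) + 8*log(2)) - (log(8)) = 5*log(2) + 3*log(5).

5*log(2) + 3*log(5)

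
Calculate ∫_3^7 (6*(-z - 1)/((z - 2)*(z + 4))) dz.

-3*log(11) - 3*log(5) + 3*log(7)

Factor the denominator: z**2 + 2*z - 8 = (z + 4)(z - 2).
Partial fractions: 6*(-z - 1)/((z - 2)*(z + 4)) = -3/(z + 4) - 3/(z - 2).
An antiderivative is F(z) = -3*log(z - 2) - 3*log(z + 4).
Then F(7) - F(3) = (-3*log(11) - 3*log(5)) - (-3*log(7)) = -3*log(11) - 3*log(5) + 3*log(7).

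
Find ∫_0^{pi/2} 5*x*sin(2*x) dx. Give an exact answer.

Integrate by parts once (u = x, dv = 5*sin(2*x) dx).
An antiderivative is F(x) = -5*x*cos(2*x)/2 + 5*sin(2*x)/4.
Then F(pi/2) - F(0) = (5*pi/4) - (0) = 5*pi/4.

5*pi/4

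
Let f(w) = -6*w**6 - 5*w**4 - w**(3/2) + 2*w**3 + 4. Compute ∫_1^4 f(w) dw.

By the power rule, an antiderivative is F(w) = -6*w**7/7 - 2*w**(5/2)/5 - w**5 + w**4/2 + 4*w.
Then F(4) - F(1) = (-522768/35) - (157/70) = -1045693/70.

-1045693/70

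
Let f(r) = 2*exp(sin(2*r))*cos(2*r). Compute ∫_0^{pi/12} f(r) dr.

Let u = sin(2*r), so du = 2*cos(2*r) dr. When r = 0, u = 0; when r = pi/12, u = 1/2.
The integral becomes ∫ exp(u) du from 0 to 1/2, with antiderivative exp(u).
Back in r: F(r) = exp(sin(2*r)).
Then F(pi/12) - F(0) = (exp(1/2)) - (1) = -1 + exp(1/2).

-1 + exp(1/2)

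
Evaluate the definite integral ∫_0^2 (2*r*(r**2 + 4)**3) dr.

Let u = r**2 + 4, so du = 2*r dr. When r = 0, u = 4; when r = 2, u = 8.
The integral becomes ∫ u**3 du from 4 to 8, with antiderivative u**4/4.
Back in r: F(r) = (r**2 + 4)**4/4.
Then F(2) - F(0) = (1024) - (64) = 960.

960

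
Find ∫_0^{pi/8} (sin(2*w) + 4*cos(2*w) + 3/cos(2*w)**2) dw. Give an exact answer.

An antiderivative is F(w) = 2*sin(2*w) - cos(2*w)/2 + 3*tan(2*w)/2.
Then F(pi/8) - F(0) = (3*sqrt(2)/4 + 3/2) - (-1/2) = 3*sqrt(2)/4 + 2.

3*sqrt(2)/4 + 2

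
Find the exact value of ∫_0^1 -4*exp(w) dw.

An antiderivative is F(w) = -4*exp(w).
Then F(1) - F(0) = (-4*E) - (-4) = 4 - 4*E.

4 - 4*E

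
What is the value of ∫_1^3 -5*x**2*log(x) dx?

130/9 - 45*log(3)

Integrate by parts once (u = ln x, dv = -5*x**2 dx).
An antiderivative is F(x) = -5*x**3*(3*log(x) - 1)/9.
Then F(3) - F(1) = (15 - 45*log(3)) - (5/9) = 130/9 - 45*log(3).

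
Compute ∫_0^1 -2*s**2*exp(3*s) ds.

Integrate by parts twice (u = s^2, dv = -2*exp(3*s) ds).
An antiderivative is F(s) = (-18*s**2 + 12*s - 4)*exp(3*s)/27.
Then F(1) - F(0) = (-10*exp(3)/27) - (-4/27) = 4/27 - 10*exp(3)/27.

4/27 - 10*exp(3)/27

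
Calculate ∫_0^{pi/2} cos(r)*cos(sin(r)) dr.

Let u = sin(r), so du = cos(r) dr. When r = 0, u = 0; when r = pi/2, u = 1.
The integral becomes ∫ cos(u) du from 0 to 1, with antiderivative sin(u).
Back in r: F(r) = sin(sin(r)).
Then F(pi/2) - F(0) = (sin(1)) - (0) = sin(1).

sin(1)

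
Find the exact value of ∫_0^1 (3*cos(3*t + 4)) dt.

sin(7) - sin(4)

Let u = 3*t + 4, so du = 3 dt. When t = 0, u = 4; when t = 1, u = 7.
The integral becomes ∫ cos(u) du from 4 to 7, with antiderivative sin(u).
Back in t: F(t) = sin(3*t + 4).
Then F(1) - F(0) = (sin(7)) - (sin(4)) = sin(7) - sin(4).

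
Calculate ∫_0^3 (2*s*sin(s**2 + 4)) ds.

Let u = s**2 + 4, so du = 2*s ds. When s = 0, u = 4; when s = 3, u = 13.
The integral becomes ∫ sin(u) du from 4 to 13, with antiderivative -cos(u).
Back in s: F(s) = -cos(s**2 + 4).
Then F(3) - F(0) = (-cos(13)) - (-cos(4)) = -cos(13) + cos(4).

-cos(13) + cos(4)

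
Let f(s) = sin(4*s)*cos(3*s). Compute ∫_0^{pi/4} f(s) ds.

Use the identity sin(4*s)cos(3*s) = [sin(7*s) + sin(s)]/2.
An antiderivative is F(s) = -cos(s)/2 - cos(7*s)/14.
Then F(pi/4) - F(0) = (-2*sqrt(2)/7) - (-4/7) = 4/7 - 2*sqrt(2)/7.

4/7 - 2*sqrt(2)/7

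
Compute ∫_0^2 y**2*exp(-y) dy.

2 - 10*exp(-2)

Integrate by parts twice (u = y^2, dv = exp(-y) dy).
An antiderivative is F(y) = (-y**2 - 2*y - 2)*exp(-y).
Then F(2) - F(0) = (-10*exp(-2)) - (-2) = 2 - 10*exp(-2).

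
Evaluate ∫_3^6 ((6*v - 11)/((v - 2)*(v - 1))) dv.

-3*log(2) + 5*log(5)

Factor the denominator: v**2 - 3*v + 2 = (v - 1)(v - 2).
Partial fractions: (6*v - 11)/((v - 2)*(v - 1)) = 5/(v - 1) + 1/(v - 2).
An antiderivative is F(v) = log(v - 2) + 5*log(v - 1).
Then F(6) - F(3) = (2*log(2) + 5*log(5)) - (log(32)) = -3*log(2) + 5*log(5).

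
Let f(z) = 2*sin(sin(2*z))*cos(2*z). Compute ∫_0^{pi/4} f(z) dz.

1 - cos(1)

Let u = sin(2*z), so du = 2*cos(2*z) dz. When z = 0, u = 0; when z = pi/4, u = 1.
The integral becomes ∫ sin(u) du from 0 to 1, with antiderivative -cos(u).
Back in z: F(z) = -cos(sin(2*z)).
Then F(pi/4) - F(0) = (-cos(1)) - (-1) = 1 - cos(1).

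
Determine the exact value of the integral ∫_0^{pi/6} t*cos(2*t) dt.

-1/8 + sqrt(3)*pi/24

Integrate by parts once (u = t, dv = cos(2*t) dt).
An antiderivative is F(t) = t*sin(2*t)/2 + cos(2*t)/4.
Then F(pi/6) - F(0) = (1/8 + sqrt(3)*pi/24) - (1/4) = -1/8 + sqrt(3)*pi/24.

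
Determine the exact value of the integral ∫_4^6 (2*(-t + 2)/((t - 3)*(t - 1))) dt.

Factor the denominator: t**2 - 4*t + 3 = (t - 1)(t - 3).
Partial fractions: 2*(-t + 2)/((t - 3)*(t - 1)) = -1/(t - 1) - 1/(t - 3).
An antiderivative is F(t) = -log(t - 3) - log(t - 1).
Then F(6) - F(4) = (-log(15)) - (-log(3)) = -log(5).

-log(5)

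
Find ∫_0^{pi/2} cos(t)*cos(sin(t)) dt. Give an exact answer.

Let u = sin(t), so du = cos(t) dt. When t = 0, u = 0; when t = pi/2, u = 1.
The integral becomes ∫ cos(u) du from 0 to 1, with antiderivative sin(u).
Back in t: F(t) = sin(sin(t)).
Then F(pi/2) - F(0) = (sin(1)) - (0) = sin(1).

sin(1)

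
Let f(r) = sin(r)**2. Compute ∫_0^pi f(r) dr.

Use the identity sin^2(r) = (1 - cos(2*r))/2.
An antiderivative is F(r) = r/2 - sin(2*r)/4.
Then F(pi) - F(0) = (pi/2) - (0) = pi/2.

pi/2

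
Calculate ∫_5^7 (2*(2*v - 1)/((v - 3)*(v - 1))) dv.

Factor the denominator: v**2 - 4*v + 3 = (v - 1)(v - 3).
Partial fractions: 2*(2*v - 1)/((v - 3)*(v - 1)) = -1/(v - 1) + 5/(v - 3).
An antiderivative is F(v) = 5*log(v - 3) - log(v - 1).
Then F(7) - F(5) = (-log(3) + 9*log(2)) - (log(8)) = log(64/3).

log(64/3)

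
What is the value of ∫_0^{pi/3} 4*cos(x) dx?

2*sqrt(3)

An antiderivative is F(x) = 4*sin(x).
Then F(pi/3) - F(0) = (2*sqrt(3)) - (0) = 2*sqrt(3).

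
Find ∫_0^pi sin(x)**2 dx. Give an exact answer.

pi/2

Use the identity sin^2(x) = (1 - cos(2*x))/2.
An antiderivative is F(x) = x/2 - sin(2*x)/4.
Then F(pi) - F(0) = (pi/2) - (0) = pi/2.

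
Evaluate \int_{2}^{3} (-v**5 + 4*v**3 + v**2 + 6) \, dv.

-67/2

By the power rule, an antiderivative is F(v) = -v**6/6 + v**4 + v**3/3 + 6*v.
Then F(3) - F(2) = (-27/2) - (20) = -67/2.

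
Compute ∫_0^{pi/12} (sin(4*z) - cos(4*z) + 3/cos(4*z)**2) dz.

1/8 + 5*sqrt(3)/8

An antiderivative is F(z) = -sin(4*z)/4 - cos(4*z)/4 + 3*tan(4*z)/4.
Then F(pi/12) - F(0) = (-1/8 + 5*sqrt(3)/8) - (-1/4) = 1/8 + 5*sqrt(3)/8.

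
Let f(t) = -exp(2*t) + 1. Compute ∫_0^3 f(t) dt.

An antiderivative is F(t) = -exp(2*t)/2 + t.
Then F(3) - F(0) = (3 - exp(6)/2) - (-1/2) = 7/2 - exp(6)/2.

7/2 - exp(6)/2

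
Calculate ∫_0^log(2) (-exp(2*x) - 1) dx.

-3/2 - log(2)

An antiderivative is F(x) = -exp(2*x)/2 - x.
Then F(log(2)) - F(0) = (-2 - log(2)) - (-1/2) = -3/2 - log(2).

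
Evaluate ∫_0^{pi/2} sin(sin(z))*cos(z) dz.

1 - cos(1)

Let u = sin(z), so du = cos(z) dz. When z = 0, u = 0; when z = pi/2, u = 1.
The integral becomes ∫ sin(u) du from 0 to 1, with antiderivative -cos(u).
Back in z: F(z) = -cos(sin(z)).
Then F(pi/2) - F(0) = (-cos(1)) - (-1) = 1 - cos(1).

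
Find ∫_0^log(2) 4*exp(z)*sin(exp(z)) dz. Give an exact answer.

-4*cos(2) + 4*cos(1)

Let u = exp(z), so du = exp(z) dz. When z = 0, u = 1; when z = log(2), u = 2.
The integral becomes 4·∫ sin(u) du from 1 to 2, with antiderivative -4*cos(u).
Back in z: F(z) = -4*cos(exp(z)).
Then F(log(2)) - F(0) = (-4*cos(2)) - (-4*cos(1)) = -4*cos(2) + 4*cos(1).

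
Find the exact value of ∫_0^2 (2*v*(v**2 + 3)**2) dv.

Let u = v**2 + 3, so du = 2*v dv. When v = 0, u = 3; when v = 2, u = 7.
The integral becomes ∫ u**2 du from 3 to 7, with antiderivative u**3/3.
Back in v: F(v) = (v**2 + 3)**3/3.
Then F(2) - F(0) = (343/3) - (9) = 316/3.

316/3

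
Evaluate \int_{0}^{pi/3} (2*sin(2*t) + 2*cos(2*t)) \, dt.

An antiderivative is F(t) = sin(2*t) - cos(2*t).
Then F(pi/3) - F(0) = (1/2 + sqrt(3)/2) - (-1) = sqrt(3)/2 + 3/2.

sqrt(3)/2 + 3/2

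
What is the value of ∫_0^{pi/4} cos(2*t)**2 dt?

Use the identity cos^2(2*t) = (1 + cos(4*t))/2.
An antiderivative is F(t) = t/2 + sin(4*t)/8.
Then F(pi/4) - F(0) = (pi/8) - (0) = pi/8.

pi/8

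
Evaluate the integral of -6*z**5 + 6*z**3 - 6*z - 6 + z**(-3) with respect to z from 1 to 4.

-120801/32

By the power rule, an antiderivative is F(z) = -z**6 + 3*z**4/2 - 3*z**2 - 6*z - 1/(2*z**2).
Then F(4) - F(1) = (-121089/32) - (-9) = -120801/32.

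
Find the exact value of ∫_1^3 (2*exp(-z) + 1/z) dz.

-2*exp(-3) + 2*exp(-1) + log(3)

An antiderivative is F(z) = log(z) - 2*exp(-z).
Then F(3) - F(1) = (-2*exp(-3) + log(3)) - (-2*exp(-1)) = -2*exp(-3) + 2*exp(-1) + log(3).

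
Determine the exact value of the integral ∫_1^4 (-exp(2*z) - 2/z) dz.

An antiderivative is F(z) = -exp(2*z)/2 - 2*log(z).
Then F(4) - F(1) = (-exp(8)/2 - log(16)) - (-exp(2)/2) = -exp(8)/2 - log(16) + exp(2)/2.

-exp(8)/2 - log(16) + exp(2)/2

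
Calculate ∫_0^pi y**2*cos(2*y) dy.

Integrate by parts twice (u = y^2, dv = cos(2*y) dy).
An antiderivative is F(y) = y**2*sin(2*y)/2 + y*cos(2*y)/2 - sin(2*y)/4.
Then F(pi) - F(0) = (pi/2) - (0) = pi/2.

pi/2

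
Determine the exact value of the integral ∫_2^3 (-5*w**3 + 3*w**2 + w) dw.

-239/4

By the power rule, an antiderivative is F(w) = -5*w**4/4 + w**3 + w**2/2.
Then F(3) - F(2) = (-279/4) - (-10) = -239/4.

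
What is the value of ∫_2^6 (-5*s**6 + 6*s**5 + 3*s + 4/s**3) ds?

-9653012/63

By the power rule, an antiderivative is F(s) = -5*s**7/7 + s**6 + 3*s**2/2 - 2/s**2.
Then F(6) - F(2) = (-19308787/126) - (-307/14) = -9653012/63.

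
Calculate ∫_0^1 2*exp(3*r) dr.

-2/3 + 2*exp(3)/3

An antiderivative is F(r) = 2*exp(3*r)/3.
Then F(1) - F(0) = (2*exp(3)/3) - (2/3) = -2/3 + 2*exp(3)/3.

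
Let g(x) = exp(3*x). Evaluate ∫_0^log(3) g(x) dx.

26/3

Let u = exp(x), so du = exp(x) dx. When x = 0, u = 1; when x = log(3), u = 3.
The integral becomes ∫ u**2 du from 1 to 3, with antiderivative u**3/3.
Back in x: F(x) = exp(3*x)/3.
Then F(log(3)) - F(0) = (9) - (1/3) = 26/3.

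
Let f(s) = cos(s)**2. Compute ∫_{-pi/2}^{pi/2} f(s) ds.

Use the identity cos^2(s) = (1 + cos(2*s))/2.
An antiderivative is F(s) = s/2 + sin(2*s)/4.
Then F(pi/2) - F(-pi/2) = (pi/4) - (-pi/4) = pi/2.

pi/2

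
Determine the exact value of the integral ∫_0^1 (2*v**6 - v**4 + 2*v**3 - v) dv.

By the power rule, an antiderivative is F(v) = 2*v**7/7 - v**5/5 + v**4/2 - v**2/2.
Then F(1) - F(0) = (3/35) - (0) = 3/35.

3/35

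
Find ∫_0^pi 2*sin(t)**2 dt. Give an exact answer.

pi

Use the identity sin^2(t) = (1 - cos(2*t))/2.
An antiderivative is F(t) = t - sin(2*t)/2.
Then F(pi) - F(0) = (pi) - (0) = pi.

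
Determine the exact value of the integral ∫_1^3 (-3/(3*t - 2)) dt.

-log(7)

An antiderivative is F(t) = -log(3*t - 2).
Then F(3) - F(1) = (-log(7)) - (0) = -log(7).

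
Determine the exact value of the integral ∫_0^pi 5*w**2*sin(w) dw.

-20 + 5*pi**2

Integrate by parts twice (u = w^2, dv = 5*sin(w) dw).
An antiderivative is F(w) = -5*w**2*cos(w) + 10*w*sin(w) + 10*cos(w).
Then F(pi) - F(0) = (-10 + 5*pi**2) - (10) = -20 + 5*pi**2.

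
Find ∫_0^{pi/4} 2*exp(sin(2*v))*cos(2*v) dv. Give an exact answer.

Let u = sin(2*v), so du = 2*cos(2*v) dv. When v = 0, u = 0; when v = pi/4, u = 1.
The integral becomes ∫ exp(u) du from 0 to 1, with antiderivative exp(u).
Back in v: F(v) = exp(sin(2*v)).
Then F(pi/4) - F(0) = (E) - (1) = -1 + E.

-1 + E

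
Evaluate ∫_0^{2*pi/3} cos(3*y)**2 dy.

pi/3

Use the identity cos^2(3*y) = (1 + cos(6*y))/2.
An antiderivative is F(y) = y/2 + sin(6*y)/12.
Then F(2*pi/3) - F(0) = (pi/3) - (0) = pi/3.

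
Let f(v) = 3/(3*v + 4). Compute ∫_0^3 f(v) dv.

Let u = 3*v + 4, so du = 3 dv. When v = 0, u = 4; when v = 3, u = 13.
The integral becomes ∫ 1/u du from 4 to 13, with antiderivative log(u).
Back in v: F(v) = log(3*v + 4).
Then F(3) - F(0) = (log(13)) - (log(4)) = log(13/4).

log(13/4)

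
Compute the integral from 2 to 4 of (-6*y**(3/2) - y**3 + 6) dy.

By the power rule, an antiderivative is F(y) = -12*y**(5/2)/5 - y**4/4 + 6*y.
Then F(4) - F(2) = (-584/5) - (8 - 48*sqrt(2)/5) = -624/5 + 48*sqrt(2)/5.

-624/5 + 48*sqrt(2)/5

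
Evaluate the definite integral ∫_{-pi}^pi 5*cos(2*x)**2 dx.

5*pi

Use the identity cos^2(2*x) = (1 + cos(4*x))/2.
An antiderivative is F(x) = 5*x/2 + 5*sin(4*x)/8.
Then F(pi) - F(-pi) = (5*pi/2) - (-5*pi/2) = 5*pi.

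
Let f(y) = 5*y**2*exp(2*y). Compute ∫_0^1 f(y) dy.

Integrate by parts twice (u = y^2, dv = 5*exp(2*y) dy).
An antiderivative is F(y) = (10*y**2 - 10*y + 5)*exp(2*y)/4.
Then F(1) - F(0) = (5*exp(2)/4) - (5/4) = -5/4 + 5*exp(2)/4.

-5/4 + 5*exp(2)/4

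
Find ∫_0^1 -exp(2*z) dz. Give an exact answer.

An antiderivative is F(z) = -exp(2*z)/2.
Then F(1) - F(0) = (-exp(2)/2) - (-1/2) = 1/2 - exp(2)/2.

1/2 - exp(2)/2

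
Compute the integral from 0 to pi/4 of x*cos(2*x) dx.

Integrate by parts once (u = x, dv = cos(2*x) dx).
An antiderivative is F(x) = x*sin(2*x)/2 + cos(2*x)/4.
Then F(pi/4) - F(0) = (pi/8) - (1/4) = -1/4 + pi/8.

-1/4 + pi/8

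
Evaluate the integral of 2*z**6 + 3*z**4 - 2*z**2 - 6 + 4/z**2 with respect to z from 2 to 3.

24391/35

By the power rule, an antiderivative is F(z) = 2*z**7/7 + 3*z**5/5 - 2*z**3/3 - 6*z - 4/z.
Then F(3) - F(2) = (76999/105) - (3826/105) = 24391/35.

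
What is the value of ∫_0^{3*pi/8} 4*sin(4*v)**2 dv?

Use the identity sin^2(4*v) = (1 - cos(8*v))/2.
An antiderivative is F(v) = 2*v - sin(8*v)/4.
Then F(3*pi/8) - F(0) = (3*pi/4) - (0) = 3*pi/4.

3*pi/4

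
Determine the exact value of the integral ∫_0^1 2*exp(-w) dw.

An antiderivative is F(w) = -2*exp(-w).
Then F(1) - F(0) = (-2*exp(-1)) - (-2) = 2 - 2*exp(-1).

2 - 2*exp(-1)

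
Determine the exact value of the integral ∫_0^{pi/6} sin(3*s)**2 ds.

pi/12

Use the identity sin^2(3*s) = (1 - cos(6*s))/2.
An antiderivative is F(s) = s/2 - sin(6*s)/12.
Then F(pi/6) - F(0) = (pi/12) - (0) = pi/12.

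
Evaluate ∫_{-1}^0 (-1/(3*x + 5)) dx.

-log(5)/3 + log(2)/3

An antiderivative is F(x) = -log(3*x + 5)/3.
Then F(0) - F(-1) = (-log(5)/3) - (-log(2)/3) = -log(5)/3 + log(2)/3.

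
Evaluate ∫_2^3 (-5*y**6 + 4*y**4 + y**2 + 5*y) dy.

-269447/210

By the power rule, an antiderivative is F(y) = -5*y**7/7 + 4*y**5/5 + y**3/3 + 5*y**2/2.
Then F(3) - F(2) = (-93537/70) - (-5582/105) = -269447/210.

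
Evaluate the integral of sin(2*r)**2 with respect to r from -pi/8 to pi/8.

-1/4 + pi/8

Use the identity sin^2(2*r) = (1 - cos(4*r))/2.
An antiderivative is F(r) = r/2 - sin(4*r)/8.
Then F(pi/8) - F(-pi/8) = (-1/8 + pi/16) - (1/8 - pi/16) = -1/4 + pi/8.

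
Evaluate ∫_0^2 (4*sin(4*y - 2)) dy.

Let u = 4*y - 2, so du = 4 dy. When y = 0, u = -2; when y = 2, u = 6.
The integral becomes ∫ sin(u) du from -2 to 6, with antiderivative -cos(u).
Back in y: F(y) = -cos(4*y - 2).
Then F(2) - F(0) = (-cos(6)) - (-cos(2)) = -cos(6) + cos(2).

-cos(6) + cos(2)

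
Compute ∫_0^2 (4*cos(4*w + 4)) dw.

Let u = 4*w + 4, so du = 4 dw. When w = 0, u = 4; when w = 2, u = 12.
The integral becomes ∫ cos(u) du from 4 to 12, with antiderivative sin(u).
Back in w: F(w) = sin(4*w + 4).
Then F(2) - F(0) = (sin(12)) - (sin(4)) = sin(12) - sin(4).

sin(12) - sin(4)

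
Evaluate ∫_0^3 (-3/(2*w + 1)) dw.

An antiderivative is F(w) = -3*log(2*w + 1)/2.
Then F(3) - F(0) = (-3*log(7)/2) - (0) = -3*log(7)/2.

-3*log(7)/2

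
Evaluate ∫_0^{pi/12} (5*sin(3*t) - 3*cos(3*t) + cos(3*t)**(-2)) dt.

An antiderivative is F(t) = -sin(3*t) - 5*cos(3*t)/3 + tan(3*t)/3.
Then F(pi/12) - F(0) = (1/3 - 4*sqrt(2)/3) - (-5/3) = 2 - 4*sqrt(2)/3.

2 - 4*sqrt(2)/3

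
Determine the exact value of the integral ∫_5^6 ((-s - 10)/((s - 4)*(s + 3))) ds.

log(9/32)

Factor the denominator: s**2 - s - 12 = (s + 3)(s - 4).
Partial fractions: (-s - 10)/((s - 4)*(s + 3)) = 1/(s + 3) - 2/(s - 4).
An antiderivative is F(s) = -2*log(s - 4) + log(s + 3).
Then F(6) - F(5) = (log(9/4)) - (log(8)) = log(9/32).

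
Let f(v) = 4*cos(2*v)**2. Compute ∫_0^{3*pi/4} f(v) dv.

Use the identity cos^2(2*v) = (1 + cos(4*v))/2.
An antiderivative is F(v) = 2*v + sin(4*v)/2.
Then F(3*pi/4) - F(0) = (3*pi/2) - (0) = 3*pi/2.

3*pi/2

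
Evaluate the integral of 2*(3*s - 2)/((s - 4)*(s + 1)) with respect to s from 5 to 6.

Factor the denominator: s**2 - 3*s - 4 = (s + 1)(s - 4).
Partial fractions: 2*(3*s - 2)/((s - 4)*(s + 1)) = 2/(s + 1) + 4/(s - 4).
An antiderivative is F(s) = 4*log(s - 4) + 2*log(s + 1).
Then F(6) - F(5) = (4*log(2) + 2*log(7)) - (log(36)) = -2*log(3) + 2*log(2) + 2*log(7).

-2*log(3) + 2*log(2) + 2*log(7)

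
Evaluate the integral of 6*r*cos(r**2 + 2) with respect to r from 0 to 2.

-3*sin(2) + 3*sin(6)

Let u = r**2 + 2, so du = 2*r dr. When r = 0, u = 2; when r = 2, u = 6.
The integral becomes 3·∫ cos(u) du from 2 to 6, with antiderivative 3*sin(u).
Back in r: F(r) = 3*sin(r**2 + 2).
Then F(2) - F(0) = (3*sin(6)) - (3*sin(2)) = -3*sin(2) + 3*sin(6).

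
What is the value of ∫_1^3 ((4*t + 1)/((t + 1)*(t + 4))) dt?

Factor the denominator: t**2 + 5*t + 4 = (t + 4)(t + 1).
Partial fractions: (4*t + 1)/((t + 1)*(t + 4)) = 5/(t + 4) - 1/(t + 1).
An antiderivative is F(t) = -log(t + 1) + 5*log(t + 4).
Then F(3) - F(1) = (-2*log(2) + 5*log(7)) - (-log(2) + 5*log(5)) = -5*log(5) - log(2) + 5*log(7).

-5*log(5) - log(2) + 5*log(7)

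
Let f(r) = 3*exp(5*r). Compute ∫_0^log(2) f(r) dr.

Let u = exp(r), so du = exp(r) dr. When r = 0, u = 1; when r = log(2), u = 2.
The integral becomes 3·∫ u**4 du from 1 to 2, with antiderivative 3*u**5/5.
Back in r: F(r) = 3*exp(5*r)/5.
Then F(log(2)) - F(0) = (96/5) - (3/5) = 93/5.

93/5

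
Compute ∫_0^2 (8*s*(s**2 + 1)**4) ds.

Let u = s**2 + 1, so du = 2*s ds. When s = 0, u = 1; when s = 2, u = 5.
The integral becomes 4·∫ u**4 du from 1 to 5, with antiderivative 4*u**5/5.
Back in s: F(s) = 4*(s**2 + 1)**5/5.
Then F(2) - F(0) = (2500) - (4/5) = 12496/5.

12496/5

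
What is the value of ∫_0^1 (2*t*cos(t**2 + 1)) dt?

-sin(1) + sin(2)

Let u = t**2 + 1, so du = 2*t dt. When t = 0, u = 1; when t = 1, u = 2.
The integral becomes ∫ cos(u) du from 1 to 2, with antiderivative sin(u).
Back in t: F(t) = sin(t**2 + 1).
Then F(1) - F(0) = (sin(2)) - (sin(1)) = -sin(1) + sin(2).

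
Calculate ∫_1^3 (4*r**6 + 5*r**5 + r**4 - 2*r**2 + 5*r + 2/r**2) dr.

By the power rule, an antiderivative is F(r) = 4*r**7/7 + 5*r**6/6 + r**5/5 - 2*r**3/3 + 5*r**2/2 - 2/r.
Then F(3) - F(1) = (200513/105) - (151/105) = 200362/105.

200362/105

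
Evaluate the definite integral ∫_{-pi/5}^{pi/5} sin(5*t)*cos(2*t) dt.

Use the identity sin(5*t)cos(2*t) = [sin(7*t) + sin(3*t)]/2.
An antiderivative is F(t) = -cos(3*t)/6 - cos(7*t)/14.
Then F(pi/5) - F(-pi/5) = (-5/84 + 5*sqrt(5)/84) - (-5/84 + 5*sqrt(5)/84) = 0.

0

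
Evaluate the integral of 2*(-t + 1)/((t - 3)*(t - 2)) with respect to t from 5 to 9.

-6*log(3) + 2*log(7)

Factor the denominator: t**2 - 5*t + 6 = (t - 2)(t - 3).
Partial fractions: 2*(-t + 1)/((t - 3)*(t - 2)) = 2/(t - 2) - 4/(t - 3).
An antiderivative is F(t) = -4*log(t - 3) + 2*log(t - 2).
Then F(9) - F(5) = (-4*log(3) - 4*log(2) + 2*log(7)) - (log(9/16)) = -6*log(3) + 2*log(7).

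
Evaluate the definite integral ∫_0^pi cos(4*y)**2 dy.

pi/2

Use the identity cos^2(4*y) = (1 + cos(8*y))/2.
An antiderivative is F(y) = y/2 + sin(8*y)/16.
Then F(pi) - F(0) = (pi/2) - (0) = pi/2.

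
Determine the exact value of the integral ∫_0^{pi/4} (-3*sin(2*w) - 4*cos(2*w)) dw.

-7/2

An antiderivative is F(w) = -2*sin(2*w) + 3*cos(2*w)/2.
Then F(pi/4) - F(0) = (-2) - (3/2) = -7/2.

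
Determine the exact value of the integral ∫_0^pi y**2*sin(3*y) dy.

-4/27 + pi**2/3

Integrate by parts twice (u = y^2, dv = sin(3*y) dy).
An antiderivative is F(y) = -y**2*cos(3*y)/3 + 2*y*sin(3*y)/9 + 2*cos(3*y)/27.
Then F(pi) - F(0) = (-2/27 + pi**2/3) - (2/27) = -4/27 + pi**2/3.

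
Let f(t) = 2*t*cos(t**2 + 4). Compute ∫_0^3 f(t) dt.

Let u = t**2 + 4, so du = 2*t dt. When t = 0, u = 4; when t = 3, u = 13.
The integral becomes ∫ cos(u) du from 4 to 13, with antiderivative sin(u).
Back in t: F(t) = sin(t**2 + 4).
Then F(3) - F(0) = (sin(13)) - (sin(4)) = sin(13) - sin(4).

sin(13) - sin(4)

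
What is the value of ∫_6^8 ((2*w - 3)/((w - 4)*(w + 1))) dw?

log(18/7)

Factor the denominator: w**2 - 3*w - 4 = (w + 1)(w - 4).
Partial fractions: (2*w - 3)/((w - 4)*(w + 1)) = 1/(w + 1) + 1/(w - 4).
An antiderivative is F(w) = log(w - 4) + log(w + 1).
Then F(8) - F(6) = (log(36)) - (log(14)) = log(18/7).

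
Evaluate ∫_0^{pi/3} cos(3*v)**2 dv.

Use the identity cos^2(3*v) = (1 + cos(6*v))/2.
An antiderivative is F(v) = v/2 + sin(6*v)/12.
Then F(pi/3) - F(0) = (pi/6) - (0) = pi/6.

pi/6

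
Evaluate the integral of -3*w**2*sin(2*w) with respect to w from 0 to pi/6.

-sqrt(3)*pi/8 + pi**2/48 + 3/8

Integrate by parts twice (u = w^2, dv = -3*sin(2*w) dw).
An antiderivative is F(w) = 3*w**2*cos(2*w)/2 - 3*w*sin(2*w)/2 - 3*cos(2*w)/4.
Then F(pi/6) - F(0) = (-sqrt(3)*pi/8 - 3/8 + pi**2/48) - (-3/4) = -sqrt(3)*pi/8 + pi**2/48 + 3/8.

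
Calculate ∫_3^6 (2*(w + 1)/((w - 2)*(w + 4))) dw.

Factor the denominator: w**2 + 2*w - 8 = (w + 4)(w - 2).
Partial fractions: 2*(w + 1)/((w - 2)*(w + 4)) = 1/(w + 4) + 1/(w - 2).
An antiderivative is F(w) = log(w - 2) + log(w + 4).
Then F(6) - F(3) = (log(40)) - (log(7)) = log(40/7).

log(40/7)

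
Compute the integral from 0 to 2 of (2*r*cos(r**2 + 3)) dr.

Let u = r**2 + 3, so du = 2*r dr. When r = 0, u = 3; when r = 2, u = 7.
The integral becomes ∫ cos(u) du from 3 to 7, with antiderivative sin(u).
Back in r: F(r) = sin(r**2 + 3).
Then F(2) - F(0) = (sin(7)) - (sin(3)) = -sin(3) + sin(7).

-sin(3) + sin(7)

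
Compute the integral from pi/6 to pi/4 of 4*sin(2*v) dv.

An antiderivative is F(v) = -2*cos(2*v).
Then F(pi/4) - F(pi/6) = (0) - (-1) = 1.

1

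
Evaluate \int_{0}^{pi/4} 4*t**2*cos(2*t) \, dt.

-1 + pi**2/8

Integrate by parts twice (u = t^2, dv = 4*cos(2*t) dt).
An antiderivative is F(t) = 2*t**2*sin(2*t) + 2*t*cos(2*t) - sin(2*t).
Then F(pi/4) - F(0) = (-1 + pi**2/8) - (0) = -1 + pi**2/8.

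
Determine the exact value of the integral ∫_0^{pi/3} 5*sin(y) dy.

5/2

An antiderivative is F(y) = -5*cos(y).
Then F(pi/3) - F(0) = (-5/2) - (-5) = 5/2.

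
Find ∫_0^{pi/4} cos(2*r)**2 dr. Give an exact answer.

pi/8

Use the identity cos^2(2*r) = (1 + cos(4*r))/2.
An antiderivative is F(r) = r/2 + sin(4*r)/8.
Then F(pi/4) - F(0) = (pi/8) - (0) = pi/8.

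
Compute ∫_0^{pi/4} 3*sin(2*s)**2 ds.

Use the identity sin^2(2*s) = (1 - cos(4*s))/2.
An antiderivative is F(s) = 3*s/2 - 3*sin(4*s)/8.
Then F(pi/4) - F(0) = (3*pi/8) - (0) = 3*pi/8.

3*pi/8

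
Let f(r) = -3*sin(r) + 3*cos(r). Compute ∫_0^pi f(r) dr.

-6

An antiderivative is F(r) = 3*sin(r) + 3*cos(r).
Then F(pi) - F(0) = (-3) - (3) = -6.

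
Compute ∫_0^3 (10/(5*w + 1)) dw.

8*log(2)

Let u = 5*w + 1, so du = 5 dw. When w = 0, u = 1; when w = 3, u = 16.
The integral becomes 2·∫ 1/u du from 1 to 16, with antiderivative 2*log(u).
Back in w: F(w) = 2*log(5*w + 1).
Then F(3) - F(0) = (8*log(2)) - (0) = 8*log(2).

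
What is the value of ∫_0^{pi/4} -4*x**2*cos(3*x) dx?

Integrate by parts twice (u = x^2, dv = -4*cos(3*x) dx).
An antiderivative is F(x) = -4*x**2*sin(3*x)/3 - 8*x*cos(3*x)/9 + 8*sin(3*x)/27.
Then F(pi/4) - F(0) = (sqrt(2)*(-9*pi**2 + 32 + 24*pi)/216) - (0) = sqrt(2)*(-9*pi**2 + 32 + 24*pi)/216.

sqrt(2)*(-9*pi**2 + 32 + 24*pi)/216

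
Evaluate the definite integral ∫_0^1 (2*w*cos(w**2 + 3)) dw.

Let u = w**2 + 3, so du = 2*w dw. When w = 0, u = 3; when w = 1, u = 4.
The integral becomes ∫ cos(u) du from 3 to 4, with antiderivative sin(u).
Back in w: F(w) = sin(w**2 + 3).
Then F(1) - F(0) = (sin(4)) - (sin(3)) = sin(4) - sin(3).

sin(4) - sin(3)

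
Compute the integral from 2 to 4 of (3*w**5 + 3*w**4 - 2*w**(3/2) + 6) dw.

By the power rule, an antiderivative is F(w) = w**6/2 - 4*w**(5/2)/5 + 3*w**5/5 + 6*w.
Then F(4) - F(2) = (13304/5) - (316/5 - 16*sqrt(2)/5) = 16*sqrt(2)/5 + 12988/5.

16*sqrt(2)/5 + 12988/5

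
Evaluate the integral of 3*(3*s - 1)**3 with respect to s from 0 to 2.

Let u = 3*s - 1, so du = 3 ds. When s = 0, u = -1; when s = 2, u = 5.
The integral becomes ∫ u**3 du from -1 to 5, with antiderivative u**4/4.
Back in s: F(s) = (3*s - 1)**4/4.
Then F(2) - F(0) = (625/4) - (1/4) = 156.

156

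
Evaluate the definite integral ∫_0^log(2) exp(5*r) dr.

Let u = exp(r), so du = exp(r) dr. When r = 0, u = 1; when r = log(2), u = 2.
The integral becomes ∫ u**4 du from 1 to 2, with antiderivative u**5/5.
Back in r: F(r) = exp(5*r)/5.
Then F(log(2)) - F(0) = (32/5) - (1/5) = 31/5.

31/5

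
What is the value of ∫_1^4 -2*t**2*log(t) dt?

Integrate by parts once (u = ln t, dv = -2*t**2 dt).
An antiderivative is F(t) = -2*t**3*(3*log(t) - 1)/9.
Then F(4) - F(1) = (128/9 - 256*log(2)/3) - (2/9) = 14 - 256*log(2)/3.

14 - 256*log(2)/3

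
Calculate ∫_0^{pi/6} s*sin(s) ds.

Integrate by parts once (u = s, dv = sin(s) ds).
An antiderivative is F(s) = -s*cos(s) + sin(s).
Then F(pi/6) - F(0) = (-sqrt(3)*pi/12 + 1/2) - (0) = -sqrt(3)*pi/12 + 1/2.

-sqrt(3)*pi/12 + 1/2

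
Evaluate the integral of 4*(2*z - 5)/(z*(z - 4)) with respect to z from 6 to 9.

-8*log(2) + 3*log(5) + 5*log(3)

Factor the denominator: z**2 - 4*z = z(z - 4).
Partial fractions: 4*(2*z - 5)/(z*(z - 4)) = 5/z + 3/(z - 4).
An antiderivative is F(z) = 5*log(z) + 3*log(z - 4).
Then F(9) - F(6) = (3*log(5) + 10*log(3)) - (5*log(3) + 8*log(2)) = -8*log(2) + 3*log(5) + 5*log(3).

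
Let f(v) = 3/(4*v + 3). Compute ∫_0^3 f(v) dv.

An antiderivative is F(v) = 3*log(4*v + 3)/4.
Then F(3) - F(0) = (3*log(15)/4) - (3*log(3)/4) = 3*log(5)/4.

3*log(5)/4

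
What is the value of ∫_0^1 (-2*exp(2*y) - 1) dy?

An antiderivative is F(y) = -exp(2*y) - y.
Then F(1) - F(0) = (-exp(2) - 1) - (-1) = -exp(2).

-exp(2)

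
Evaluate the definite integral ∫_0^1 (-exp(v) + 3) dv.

4 - E

An antiderivative is F(v) = 3*v - exp(v).
Then F(1) - F(0) = (3 - E) - (-1) = 4 - E.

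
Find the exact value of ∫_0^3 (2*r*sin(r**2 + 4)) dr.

-cos(13) + cos(4)

Let u = r**2 + 4, so du = 2*r dr. When r = 0, u = 4; when r = 3, u = 13.
The integral becomes ∫ sin(u) du from 4 to 13, with antiderivative -cos(u).
Back in r: F(r) = -cos(r**2 + 4).
Then F(3) - F(0) = (-cos(13)) - (-cos(4)) = -cos(13) + cos(4).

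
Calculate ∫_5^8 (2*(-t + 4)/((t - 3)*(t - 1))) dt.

-3*log(7) + log(5) + 5*log(2)

Factor the denominator: t**2 - 4*t + 3 = (t - 1)(t - 3).
Partial fractions: 2*(-t + 4)/((t - 3)*(t - 1)) = -3/(t - 1) + 1/(t - 3).
An antiderivative is F(t) = log(t - 3) - 3*log(t - 1).
Then F(8) - F(5) = (-3*log(7) + log(5)) - (-log(32)) = -3*log(7) + log(5) + 5*log(2).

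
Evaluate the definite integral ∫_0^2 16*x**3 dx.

64

Let u = 2*x, so du = 2 dx. When x = 0, u = 0; when x = 2, u = 4.
The integral becomes ∫ u**3 du from 0 to 4, with antiderivative u**4/4.
Back in x: F(x) = 4*x**4.
Then F(2) - F(0) = (64) - (0) = 64.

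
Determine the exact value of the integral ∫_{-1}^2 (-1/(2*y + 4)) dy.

-log(2)

An antiderivative is F(y) = -log(2*y + 4)/2.
Then F(2) - F(-1) = (-3*log(2)/2) - (-log(2)/2) = -log(2).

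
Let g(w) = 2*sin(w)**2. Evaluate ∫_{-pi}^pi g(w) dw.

Use the identity sin^2(w) = (1 - cos(2*w))/2.
An antiderivative is F(w) = w - sin(2*w)/2.
Then F(pi) - F(-pi) = (pi) - (-pi) = 2*pi.

2*pi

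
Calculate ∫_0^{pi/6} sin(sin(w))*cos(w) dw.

1 - cos(1/2)

Let u = sin(w), so du = cos(w) dw. When w = 0, u = 0; when w = pi/6, u = 1/2.
The integral becomes ∫ sin(u) du from 0 to 1/2, with antiderivative -cos(u).
Back in w: F(w) = -cos(sin(w)).
Then F(pi/6) - F(0) = (-cos(1/2)) - (-1) = 1 - cos(1/2).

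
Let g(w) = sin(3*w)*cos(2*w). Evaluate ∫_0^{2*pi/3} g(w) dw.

Use the identity sin(3*w)cos(2*w) = [sin(5*w) + sin(w)]/2.
An antiderivative is F(w) = -cos(w)/2 - cos(5*w)/10.
Then F(2*pi/3) - F(0) = (3/10) - (-3/5) = 9/10.

9/10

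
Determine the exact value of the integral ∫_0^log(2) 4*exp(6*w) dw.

Let u = exp(w), so du = exp(w) dw. When w = 0, u = 1; when w = log(2), u = 2.
The integral becomes 4·∫ u**5 du from 1 to 2, with antiderivative 2*u**6/3.
Back in w: F(w) = 2*exp(6*w)/3.
Then F(log(2)) - F(0) = (128/3) - (2/3) = 42.

42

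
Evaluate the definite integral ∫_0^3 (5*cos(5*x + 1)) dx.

Let u = 5*x + 1, so du = 5 dx. When x = 0, u = 1; when x = 3, u = 16.
The integral becomes ∫ cos(u) du from 1 to 16, with antiderivative sin(u).
Back in x: F(x) = sin(5*x + 1).
Then F(3) - F(0) = (sin(16)) - (sin(1)) = -sin(1) + sin(16).

-sin(1) + sin(16)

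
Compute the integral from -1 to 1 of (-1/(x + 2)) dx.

-log(3)

An antiderivative is F(x) = -log(x + 2).
Then F(1) - F(-1) = (-log(3)) - (0) = -log(3).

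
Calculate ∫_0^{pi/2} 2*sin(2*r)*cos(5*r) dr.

Use the identity sin(2*r)cos(5*r) = [sin(7*r) + sin(-3*r)]/2.
An antiderivative is F(r) = cos(3*r)/3 - cos(7*r)/7.
Then F(pi/2) - F(0) = (0) - (4/21) = -4/21.

-4/21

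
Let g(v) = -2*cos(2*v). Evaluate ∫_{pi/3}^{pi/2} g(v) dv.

An antiderivative is F(v) = -sin(2*v).
Then F(pi/2) - F(pi/3) = (0) - (-sqrt(3)/2) = sqrt(3)/2.

sqrt(3)/2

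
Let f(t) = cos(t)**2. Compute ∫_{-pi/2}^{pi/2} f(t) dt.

pi/2

Use the identity cos^2(t) = (1 + cos(2*t))/2.
An antiderivative is F(t) = t/2 + sin(2*t)/4.
Then F(pi/2) - F(-pi/2) = (pi/4) - (-pi/4) = pi/2.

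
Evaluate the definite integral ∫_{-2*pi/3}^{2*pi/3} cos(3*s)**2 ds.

2*pi/3

Use the identity cos^2(3*s) = (1 + cos(6*s))/2.
An antiderivative is F(s) = s/2 + sin(6*s)/12.
Then F(2*pi/3) - F(-2*pi/3) = (pi/3) - (-pi/3) = 2*pi/3.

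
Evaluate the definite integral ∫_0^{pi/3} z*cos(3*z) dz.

Integrate by parts once (u = z, dv = cos(3*z) dz).
An antiderivative is F(z) = z*sin(3*z)/3 + cos(3*z)/9.
Then F(pi/3) - F(0) = (-1/9) - (1/9) = -2/9.

-2/9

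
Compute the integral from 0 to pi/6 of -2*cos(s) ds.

An antiderivative is F(s) = -2*sin(s).
Then F(pi/6) - F(0) = (-1) - (0) = -1.

-1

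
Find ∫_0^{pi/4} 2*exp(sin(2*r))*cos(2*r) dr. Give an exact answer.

Let u = sin(2*r), so du = 2*cos(2*r) dr. When r = 0, u = 0; when r = pi/4, u = 1.
The integral becomes ∫ exp(u) du from 0 to 1, with antiderivative exp(u).
Back in r: F(r) = exp(sin(2*r)).
Then F(pi/4) - F(0) = (E) - (1) = -1 + E.

-1 + E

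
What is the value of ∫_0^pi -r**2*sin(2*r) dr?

Integrate by parts twice (u = r^2, dv = -sin(2*r) dr).
An antiderivative is F(r) = r**2*cos(2*r)/2 - r*sin(2*r)/2 - cos(2*r)/4.
Then F(pi) - F(0) = (-1/4 + pi**2/2) - (-1/4) = pi**2/2.

pi**2/2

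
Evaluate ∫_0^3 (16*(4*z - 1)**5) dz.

Let u = 4*z - 1, so du = 4 dz. When z = 0, u = -1; when z = 3, u = 11.
The integral becomes 4·∫ u**5 du from -1 to 11, with antiderivative 2*u**6/3.
Back in z: F(z) = 2*(4*z - 1)**6/3.
Then F(3) - F(0) = (3543122/3) - (2/3) = 1181040.

1181040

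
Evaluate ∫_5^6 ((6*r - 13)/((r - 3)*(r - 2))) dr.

log(81/8)

Factor the denominator: r**2 - 5*r + 6 = (r - 2)(r - 3).
Partial fractions: (6*r - 13)/((r - 3)*(r - 2)) = 1/(r - 2) + 5/(r - 3).
An antiderivative is F(r) = 5*log(r - 3) + log(r - 2).
Then F(6) - F(5) = (2*log(2) + 5*log(3)) - (log(96)) = log(81/8).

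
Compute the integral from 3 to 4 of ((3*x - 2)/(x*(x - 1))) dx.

Factor the denominator: x**2 - x = x(x - 1).
Partial fractions: (3*x - 2)/(x*(x - 1)) = 2/x + 1/(x - 1).
An antiderivative is F(x) = 2*log(x) + log(x - 1).
Then F(4) - F(3) = (log(48)) - (log(18)) = log(8/3).

log(8/3)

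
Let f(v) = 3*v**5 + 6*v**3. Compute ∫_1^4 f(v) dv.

2430

By the power rule, an antiderivative is F(v) = v**6/2 + 3*v**4/2.
Then F(4) - F(1) = (2432) - (2) = 2430.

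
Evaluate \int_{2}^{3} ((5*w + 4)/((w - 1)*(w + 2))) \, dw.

log(25/2)

Factor the denominator: w**2 + w - 2 = (w + 2)(w - 1).
Partial fractions: (5*w + 4)/((w - 1)*(w + 2)) = 2/(w + 2) + 3/(w - 1).
An antiderivative is F(w) = 3*log(w - 1) + 2*log(w + 2).
Then F(3) - F(2) = (3*log(2) + 2*log(5)) - (log(16)) = log(25/2).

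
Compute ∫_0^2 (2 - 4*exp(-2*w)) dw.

An antiderivative is F(w) = 2*w + 2*exp(-2*w).
Then F(2) - F(0) = (2*exp(-4) + 4) - (2) = 2*exp(-4) + 2.

2*exp(-4) + 2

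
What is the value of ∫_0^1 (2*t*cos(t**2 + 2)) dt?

-sin(2) + sin(3)

Let u = t**2 + 2, so du = 2*t dt. When t = 0, u = 2; when t = 1, u = 3.
The integral becomes ∫ cos(u) du from 2 to 3, with antiderivative sin(u).
Back in t: F(t) = sin(t**2 + 2).
Then F(1) - F(0) = (sin(3)) - (sin(2)) = -sin(2) + sin(3).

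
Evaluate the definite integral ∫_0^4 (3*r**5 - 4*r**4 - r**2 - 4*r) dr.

17632/15

By the power rule, an antiderivative is F(r) = r**6/2 - 4*r**5/5 - r**3/3 - 2*r**2.
Then F(4) - F(0) = (17632/15) - (0) = 17632/15.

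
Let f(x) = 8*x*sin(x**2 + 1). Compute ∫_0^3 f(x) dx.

Let u = x**2 + 1, so du = 2*x dx. When x = 0, u = 1; when x = 3, u = 10.
The integral becomes 4·∫ sin(u) du from 1 to 10, with antiderivative -4*cos(u).
Back in x: F(x) = -4*cos(x**2 + 1).
Then F(3) - F(0) = (-4*cos(10)) - (-4*cos(1)) = 4*cos(1) - 4*cos(10).

4*cos(1) - 4*cos(10)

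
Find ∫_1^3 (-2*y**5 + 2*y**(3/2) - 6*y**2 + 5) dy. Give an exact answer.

By the power rule, an antiderivative is F(y) = -y**6/3 + 4*y**(5/2)/5 - 2*y**3 + 5*y.
Then F(3) - F(1) = (-282 + 36*sqrt(3)/5) - (52/15) = -4282/15 + 36*sqrt(3)/5.

-4282/15 + 36*sqrt(3)/5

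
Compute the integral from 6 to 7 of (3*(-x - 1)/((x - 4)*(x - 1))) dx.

-3*log(3) - 2*log(5) + 7*log(2)

Factor the denominator: x**2 - 5*x + 4 = (x - 1)(x - 4).
Partial fractions: 3*(-x - 1)/((x - 4)*(x - 1)) = 2/(x - 1) - 5/(x - 4).
An antiderivative is F(x) = -5*log(x - 4) + 2*log(x - 1).
Then F(7) - F(6) = (log(4/27)) - (log(25/32)) = -3*log(3) - 2*log(5) + 7*log(2).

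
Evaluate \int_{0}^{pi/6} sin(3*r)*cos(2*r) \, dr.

Use the identity sin(3*r)cos(2*r) = [sin(5*r) + sin(r)]/2.
An antiderivative is F(r) = -cos(r)/2 - cos(5*r)/10.
Then F(pi/6) - F(0) = (-sqrt(3)/5) - (-3/5) = 3/5 - sqrt(3)/5.

3/5 - sqrt(3)/5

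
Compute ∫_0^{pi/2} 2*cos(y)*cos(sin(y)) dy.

2*sin(1)

Let u = sin(y), so du = cos(y) dy. When y = 0, u = 0; when y = pi/2, u = 1.
The integral becomes 2·∫ cos(u) du from 0 to 1, with antiderivative 2*sin(u).
Back in y: F(y) = 2*sin(sin(y)).
Then F(pi/2) - F(0) = (2*sin(1)) - (0) = 2*sin(1).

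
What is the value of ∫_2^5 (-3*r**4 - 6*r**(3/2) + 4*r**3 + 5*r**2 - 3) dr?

By the power rule, an antiderivative is F(r) = -12*r**(5/2)/5 - 3*r**5/5 + r**4 + 5*r**3/3 - 3*r.
Then F(5) - F(2) = (-3170/3 - 60*sqrt(5)) - (62/15 - 48*sqrt(2)/5) = -5304/5 - 60*sqrt(5) + 48*sqrt(2)/5.

-5304/5 - 60*sqrt(5) + 48*sqrt(2)/5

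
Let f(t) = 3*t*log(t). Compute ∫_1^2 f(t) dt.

-9/4 + log(64)

Integrate by parts once (u = ln t, dv = 3*t dt).
An antiderivative is F(t) = 3*t**2*(2*log(t) - 1)/4.
Then F(2) - F(1) = (-3 + log(64)) - (-3/4) = -9/4 + log(64).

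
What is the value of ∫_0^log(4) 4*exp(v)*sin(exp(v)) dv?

4*cos(1) - 4*cos(4)

Let u = exp(v), so du = exp(v) dv. When v = 0, u = 1; when v = log(4), u = 4.
The integral becomes 4·∫ sin(u) du from 1 to 4, with antiderivative -4*cos(u).
Back in v: F(v) = -4*cos(exp(v)).
Then F(log(4)) - F(0) = (-4*cos(4)) - (-4*cos(1)) = 4*cos(1) - 4*cos(4).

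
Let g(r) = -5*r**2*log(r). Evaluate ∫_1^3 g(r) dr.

130/9 - 45*log(3)

Integrate by parts once (u = ln r, dv = -5*r**2 dr).
An antiderivative is F(r) = -5*r**3*(3*log(r) - 1)/9.
Then F(3) - F(1) = (15 - 45*log(3)) - (5/9) = 130/9 - 45*log(3).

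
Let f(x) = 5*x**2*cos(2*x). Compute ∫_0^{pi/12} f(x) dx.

-5/8 + 5*pi**2/576 + 5*sqrt(3)*pi/48

Integrate by parts twice (u = x^2, dv = 5*cos(2*x) dx).
An antiderivative is F(x) = 5*x**2*sin(2*x)/2 + 5*x*cos(2*x)/2 - 5*sin(2*x)/4.
Then F(pi/12) - F(0) = (-5/8 + 5*pi**2/576 + 5*sqrt(3)*pi/48) - (0) = -5/8 + 5*pi**2/576 + 5*sqrt(3)*pi/48.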